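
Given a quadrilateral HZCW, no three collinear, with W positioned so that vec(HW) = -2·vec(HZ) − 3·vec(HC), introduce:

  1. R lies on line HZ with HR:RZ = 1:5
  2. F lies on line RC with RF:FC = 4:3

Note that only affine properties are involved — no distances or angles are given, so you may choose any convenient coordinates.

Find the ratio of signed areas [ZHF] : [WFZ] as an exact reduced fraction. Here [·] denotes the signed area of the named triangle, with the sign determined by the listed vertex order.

[ZHF]:[WFZ] = 8/63

Choose coordinates H = (0, 0), Z = (1, 0), C = (0, 1), W = (-2, -3).
1. R lies on line HZ with HR:RZ = 1:5 ⇒ R = (1/6, 0)
2. F lies on line RC with RF:FC = 4:3 ⇒ F = (1/14, 4/7)
2·[ZHF] = -4/7, 2·[WFZ] = -9/2
[ZHF]:[WFZ] = -4/7:-9/2 = 8/63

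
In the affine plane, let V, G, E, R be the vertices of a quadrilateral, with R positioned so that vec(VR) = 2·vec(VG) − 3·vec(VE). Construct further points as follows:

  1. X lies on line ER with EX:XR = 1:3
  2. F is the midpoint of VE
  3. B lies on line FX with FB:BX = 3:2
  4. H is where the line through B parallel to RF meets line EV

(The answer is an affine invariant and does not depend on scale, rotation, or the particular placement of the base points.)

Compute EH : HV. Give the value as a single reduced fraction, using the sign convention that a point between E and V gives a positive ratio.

Assign V = (0, 0), G = (1, 0), E = (0, 1), R = (2, -3) — the answer is frame-independent, so this choice is without loss of generality.
1. X lies on line ER with EX:XR = 1:3 ⇒ X = (1/2, 0)
2. F is the midpoint of VE ⇒ F = (0, 1/2)
3. B lies on line FX with FB:BX = 3:2 ⇒ B = (3/10, 1/5)
4. H is where the line through B parallel to RF meets line EV ⇒ H = (0, 29/40)
H = E + t·(V−E) with t = 11/40, so EH:HV = t:(1−t) = 11/40:29/40

EH:HV = 11/29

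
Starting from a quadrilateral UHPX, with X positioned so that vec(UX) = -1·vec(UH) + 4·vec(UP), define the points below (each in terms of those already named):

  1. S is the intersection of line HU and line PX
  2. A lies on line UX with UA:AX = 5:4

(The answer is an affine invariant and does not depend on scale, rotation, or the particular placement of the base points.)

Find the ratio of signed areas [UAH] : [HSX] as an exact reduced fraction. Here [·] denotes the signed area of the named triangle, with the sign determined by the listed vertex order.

Work in coordinates with U = (0, 0), H = (1, 0), P = (0, 1), X = (-1, 4).
1. S is the intersection of line HU and line PX ⇒ S = (1/3, 0)
2. A lies on line UX with UA:AX = 5:4 ⇒ A = (-5/9, 20/9)
2·[UAH] = -20/9, 2·[HSX] = -8/3
[UAH]:[HSX] = -20/9:-8/3 = 5/6

[UAH]:[HSX] = 5/6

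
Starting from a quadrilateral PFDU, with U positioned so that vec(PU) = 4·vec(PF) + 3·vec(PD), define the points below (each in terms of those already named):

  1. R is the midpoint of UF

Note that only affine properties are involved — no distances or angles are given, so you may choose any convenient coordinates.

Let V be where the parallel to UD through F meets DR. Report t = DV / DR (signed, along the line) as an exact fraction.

Work in coordinates with P = (0, 0), F = (1, 0), D = (0, 1), U = (4, 3).
1. R is the midpoint of UF ⇒ R = (5/2, 3/2)
through F parallel to UD: direction (-4, -2); meets DR at V = (5, 2)
V = D + t·(R−D) with t = 2

t = 2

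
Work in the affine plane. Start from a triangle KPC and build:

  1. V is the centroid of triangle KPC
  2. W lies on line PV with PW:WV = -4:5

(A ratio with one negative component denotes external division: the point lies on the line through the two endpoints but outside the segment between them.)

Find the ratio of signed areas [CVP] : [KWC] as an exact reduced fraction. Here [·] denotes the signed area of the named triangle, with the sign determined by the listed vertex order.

[CVP]:[KWC] = 1/11

Assign K = (0, 0), P = (1, 0), C = (0, 1) — the answer is frame-independent, so this choice is without loss of generality.
1. V is the centroid of triangle KPC ⇒ V = (1/3, 1/3)
2. W lies on line PV with PW:WV = -4:5 ⇒ W = (11/3, -4/3)
2·[CVP] = 1/3, 2·[KWC] = 11/3
[CVP]:[KWC] = 1/3:11/3 = 1/11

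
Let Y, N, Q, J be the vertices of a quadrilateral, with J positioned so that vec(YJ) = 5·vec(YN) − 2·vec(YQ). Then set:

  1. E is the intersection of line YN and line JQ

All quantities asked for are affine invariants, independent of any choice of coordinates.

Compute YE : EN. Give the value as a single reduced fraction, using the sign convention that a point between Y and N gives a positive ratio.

YE:EN = -5/2

Assign Y = (0, 0), N = (1, 0), Q = (0, 1), J = (5, -2) — the answer is frame-independent, so this choice is without loss of generality.
1. E is the intersection of line YN and line JQ ⇒ E = (5/3, 0)
E = Y + t·(N−Y) with t = 5/3, so YE:EN = t:(1−t) = 5/3:-2/3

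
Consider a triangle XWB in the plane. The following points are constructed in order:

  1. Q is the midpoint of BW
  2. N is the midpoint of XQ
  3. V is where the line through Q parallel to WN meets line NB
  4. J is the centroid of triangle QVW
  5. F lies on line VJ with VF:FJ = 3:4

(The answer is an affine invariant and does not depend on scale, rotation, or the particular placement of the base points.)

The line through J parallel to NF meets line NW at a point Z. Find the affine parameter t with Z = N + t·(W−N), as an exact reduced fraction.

t = 1/3

Work in coordinates with X = (0, 0), W = (1, 0), B = (0, 1).
1. Q is the midpoint of BW ⇒ Q = (1/2, 1/2)
2. N is the midpoint of XQ ⇒ N = (1/4, 1/4)
3. V is where the line through Q parallel to WN meets line NB ⇒ V = (1/8, 5/8)
4. J is the centroid of triangle QVW ⇒ J = (13/24, 3/8)
5. F lies on line VJ with VF:FJ = 3:4 ⇒ F = (17/56, 29/56)
through J parallel to NF: direction (3/56, 15/56); meets NW at Z = (1/2, 1/6)
Z = N + t·(W−N) with t = 1/3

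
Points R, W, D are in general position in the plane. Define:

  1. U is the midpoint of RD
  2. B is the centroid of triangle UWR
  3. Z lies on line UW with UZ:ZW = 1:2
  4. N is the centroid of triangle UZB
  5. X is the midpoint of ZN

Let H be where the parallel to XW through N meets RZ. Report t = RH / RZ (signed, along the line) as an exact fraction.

Assign R = (0, 0), W = (1, 0), D = (0, 1) — the answer is frame-independent, so this choice is without loss of generality.
1. U is the midpoint of RD ⇒ U = (0, 1/2)
2. B is the centroid of triangle UWR ⇒ B = (1/3, 1/6)
3. Z lies on line UW with UZ:ZW = 1:2 ⇒ Z = (1/3, 1/3)
4. N is the centroid of triangle UZB ⇒ N = (2/9, 1/3)
5. X is the midpoint of ZN ⇒ X = (5/18, 1/3)
through N parallel to XW: direction (13/18, -1/3); meets RZ at H = (17/57, 17/57)
H = R + t·(Z−R) with t = 17/19

t = 17/19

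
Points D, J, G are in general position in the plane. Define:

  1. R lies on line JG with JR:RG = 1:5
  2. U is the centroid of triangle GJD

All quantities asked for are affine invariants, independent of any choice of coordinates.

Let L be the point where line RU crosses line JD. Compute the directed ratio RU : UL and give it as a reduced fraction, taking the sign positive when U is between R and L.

Set D = (0, 0), J = (1, 0), G = (0, 1); any affine frame gives the same invariant.
1. R lies on line JG with JR:RG = 1:5 ⇒ R = (5/6, 1/6)
2. U is the centroid of triangle GJD ⇒ U = (1/3, 1/3)
line RU meets JD at L = (4/3, 0)
U = R + t·(L−R) with t = -1, so RU:UL = -1:2

RU:UL = -1/2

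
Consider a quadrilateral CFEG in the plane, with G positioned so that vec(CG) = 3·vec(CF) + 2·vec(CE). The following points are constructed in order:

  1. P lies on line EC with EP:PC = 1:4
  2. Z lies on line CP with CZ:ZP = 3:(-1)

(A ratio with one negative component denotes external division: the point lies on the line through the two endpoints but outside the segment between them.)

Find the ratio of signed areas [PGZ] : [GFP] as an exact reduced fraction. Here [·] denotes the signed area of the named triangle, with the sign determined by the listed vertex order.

[PGZ]:[GFP] = -1/3

Choose coordinates C = (0, 0), F = (1, 0), E = (0, 1), G = (3, 2).
1. P lies on line EC with EP:PC = 1:4 ⇒ P = (0, 4/5)
2. Z lies on line CP with CZ:ZP = 3:(-1) ⇒ Z = (0, 6/5)
2·[PGZ] = 6/5, 2·[GFP] = -18/5
[PGZ]:[GFP] = 6/5:-18/5 = -1/3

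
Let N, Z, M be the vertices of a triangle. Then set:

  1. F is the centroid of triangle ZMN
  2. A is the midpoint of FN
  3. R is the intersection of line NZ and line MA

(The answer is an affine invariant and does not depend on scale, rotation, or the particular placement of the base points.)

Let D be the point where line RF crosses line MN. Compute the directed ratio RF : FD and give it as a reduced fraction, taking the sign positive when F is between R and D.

Choose coordinates N = (0, 0), Z = (1, 0), M = (0, 1).
1. F is the centroid of triangle ZMN ⇒ F = (1/3, 1/3)
2. A is the midpoint of FN ⇒ A = (1/6, 1/6)
3. R is the intersection of line NZ and line MA ⇒ R = (1/5, 0)
line RF meets MN at D = (0, -1/2)
F = R + t·(D−R) with t = -2/3, so RF:FD = -2/3:5/3

RF:FD = -2/5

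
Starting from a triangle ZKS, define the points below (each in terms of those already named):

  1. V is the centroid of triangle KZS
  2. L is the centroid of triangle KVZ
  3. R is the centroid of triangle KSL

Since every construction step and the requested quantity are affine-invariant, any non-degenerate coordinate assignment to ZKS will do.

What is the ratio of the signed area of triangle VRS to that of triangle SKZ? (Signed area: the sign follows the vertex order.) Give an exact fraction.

[VRS]:[SKZ] = -1/9

Assign Z = (0, 0), K = (1, 0), S = (0, 1) — the answer is frame-independent, so this choice is without loss of generality.
1. V is the centroid of triangle KZS ⇒ V = (1/3, 1/3)
2. L is the centroid of triangle KVZ ⇒ L = (4/9, 1/9)
3. R is the centroid of triangle KSL ⇒ R = (13/27, 10/27)
2·[VRS] = 1/9, 2·[SKZ] = -1
[VRS]:[SKZ] = 1/9:-1 = -1/9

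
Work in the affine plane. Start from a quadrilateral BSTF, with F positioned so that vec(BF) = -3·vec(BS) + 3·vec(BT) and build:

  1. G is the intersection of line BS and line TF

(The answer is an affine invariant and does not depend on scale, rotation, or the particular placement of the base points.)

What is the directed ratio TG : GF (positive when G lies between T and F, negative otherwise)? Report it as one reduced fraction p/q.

TG:GF = -1/3

Assign B = (0, 0), S = (1, 0), T = (0, 1), F = (-3, 3) — the answer is frame-independent, so this choice is without loss of generality.
1. G is the intersection of line BS and line TF ⇒ G = (3/2, 0)
G = T + t·(F−T) with t = -1/2, so TG:GF = t:(1−t) = -1/2:3/2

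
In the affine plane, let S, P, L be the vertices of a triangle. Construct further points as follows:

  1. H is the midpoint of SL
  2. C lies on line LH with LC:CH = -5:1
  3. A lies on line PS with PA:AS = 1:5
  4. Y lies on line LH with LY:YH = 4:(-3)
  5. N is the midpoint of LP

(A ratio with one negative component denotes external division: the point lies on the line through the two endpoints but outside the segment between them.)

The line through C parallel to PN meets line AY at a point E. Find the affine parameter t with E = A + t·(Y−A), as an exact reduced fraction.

t = 1/4

Work in coordinates with S = (0, 0), P = (1, 0), L = (0, 1).
1. H is the midpoint of SL ⇒ H = (0, 1/2)
2. C lies on line LH with LC:CH = -5:1 ⇒ C = (0, 3/8)
3. A lies on line PS with PA:AS = 1:5 ⇒ A = (5/6, 0)
4. Y lies on line LH with LY:YH = 4:(-3) ⇒ Y = (0, -1)
5. N is the midpoint of LP ⇒ N = (1/2, 1/2)
through C parallel to PN: direction (-1/2, 1/2); meets AY at E = (5/8, -1/4)
E = A + t·(Y−A) with t = 1/4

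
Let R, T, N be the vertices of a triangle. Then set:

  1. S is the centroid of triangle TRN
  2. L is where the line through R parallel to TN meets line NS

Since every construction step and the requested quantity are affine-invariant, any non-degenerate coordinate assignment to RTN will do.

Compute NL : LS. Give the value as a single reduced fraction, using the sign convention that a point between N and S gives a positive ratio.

NL:LS = -3/2

Choose coordinates R = (0, 0), T = (1, 0), N = (0, 1).
1. S is the centroid of triangle TRN ⇒ S = (1/3, 1/3)
2. L is where the line through R parallel to TN meets line NS ⇒ L = (1, -1)
L = N + t·(S−N) with t = 3, so NL:LS = t:(1−t) = 3:-2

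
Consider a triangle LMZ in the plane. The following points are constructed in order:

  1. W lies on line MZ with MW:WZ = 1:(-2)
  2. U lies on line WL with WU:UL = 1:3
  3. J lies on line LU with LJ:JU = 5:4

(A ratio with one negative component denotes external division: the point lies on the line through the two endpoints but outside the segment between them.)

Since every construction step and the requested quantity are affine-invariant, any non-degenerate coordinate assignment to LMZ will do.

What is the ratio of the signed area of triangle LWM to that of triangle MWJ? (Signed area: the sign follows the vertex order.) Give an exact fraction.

Assign L = (0, 0), M = (1, 0), Z = (0, 1) — the answer is frame-independent, so this choice is without loss of generality.
1. W lies on line MZ with MW:WZ = 1:(-2) ⇒ W = (2, -1)
2. U lies on line WL with WU:UL = 1:3 ⇒ U = (3/2, -3/4)
3. J lies on line LU with LJ:JU = 5:4 ⇒ J = (5/6, -5/12)
2·[LWM] = 1, 2·[MWJ] = -7/12
[LWM]:[MWJ] = 1:-7/12 = -12/7

[LWM]:[MWJ] = -12/7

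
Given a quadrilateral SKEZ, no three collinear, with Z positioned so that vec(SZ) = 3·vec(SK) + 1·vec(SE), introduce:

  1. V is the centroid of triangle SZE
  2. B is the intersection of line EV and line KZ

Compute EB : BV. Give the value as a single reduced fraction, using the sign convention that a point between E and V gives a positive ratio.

EB:BV = -9/4

Set S = (0, 0), K = (1, 0), E = (0, 1), Z = (3, 1); any affine frame gives the same invariant.
1. V is the centroid of triangle SZE ⇒ V = (1, 2/3)
2. B is the intersection of line EV and line KZ ⇒ B = (9/5, 2/5)
B = E + t·(V−E) with t = 9/5, so EB:BV = t:(1−t) = 9/5:-4/5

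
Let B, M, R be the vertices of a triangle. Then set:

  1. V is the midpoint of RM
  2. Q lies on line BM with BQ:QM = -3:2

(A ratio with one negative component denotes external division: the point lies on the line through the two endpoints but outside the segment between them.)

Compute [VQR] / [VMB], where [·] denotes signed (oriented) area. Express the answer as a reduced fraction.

Work in coordinates with B = (0, 0), M = (1, 0), R = (0, 1).
1. V is the midpoint of RM ⇒ V = (1/2, 1/2)
2. Q lies on line BM with BQ:QM = -3:2 ⇒ Q = (3, 0)
2·[VQR] = 1, 2·[VMB] = -1/2
[VQR]:[VMB] = 1:-1/2 = -2

[VQR]:[VMB] = -2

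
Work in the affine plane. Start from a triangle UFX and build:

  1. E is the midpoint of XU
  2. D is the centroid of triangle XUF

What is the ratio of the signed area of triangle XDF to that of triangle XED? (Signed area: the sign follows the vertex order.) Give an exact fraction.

Work in coordinates with U = (0, 0), F = (1, 0), X = (0, 1).
1. E is the midpoint of XU ⇒ E = (0, 1/2)
2. D is the centroid of triangle XUF ⇒ D = (1/3, 1/3)
2·[XDF] = 1/3, 2·[XED] = 1/6
[XDF]:[XED] = 1/3:1/6 = 2

[XDF]:[XED] = 2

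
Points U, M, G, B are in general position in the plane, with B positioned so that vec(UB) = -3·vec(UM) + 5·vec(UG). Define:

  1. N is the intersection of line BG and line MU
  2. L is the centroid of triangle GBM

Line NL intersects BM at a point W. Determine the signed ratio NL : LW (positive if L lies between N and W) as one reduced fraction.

NL:LW = 11/4

Assign U = (0, 0), M = (1, 0), G = (0, 1), B = (-3, 5) — the answer is frame-independent, so this choice is without loss of generality.
1. N is the intersection of line BG and line MU ⇒ N = (3/4, 0)
2. L is the centroid of triangle GBM ⇒ L = (-2/3, 2)
line NL meets BM at W = (-13/11, 30/11)
L = N + t·(W−N) with t = 11/15, so NL:LW = 11/15:4/15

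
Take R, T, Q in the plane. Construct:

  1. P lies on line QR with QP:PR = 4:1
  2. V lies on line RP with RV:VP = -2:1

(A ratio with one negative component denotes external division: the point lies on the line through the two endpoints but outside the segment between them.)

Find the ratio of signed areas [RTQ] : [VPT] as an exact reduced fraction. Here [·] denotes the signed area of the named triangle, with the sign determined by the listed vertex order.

Choose coordinates R = (0, 0), T = (1, 0), Q = (0, 1).
1. P lies on line QR with QP:PR = 4:1 ⇒ P = (0, 1/5)
2. V lies on line RP with RV:VP = -2:1 ⇒ V = (0, 2/5)
2·[RTQ] = 1, 2·[VPT] = 1/5
[RTQ]:[VPT] = 1:1/5 = 5

[RTQ]:[VPT] = 5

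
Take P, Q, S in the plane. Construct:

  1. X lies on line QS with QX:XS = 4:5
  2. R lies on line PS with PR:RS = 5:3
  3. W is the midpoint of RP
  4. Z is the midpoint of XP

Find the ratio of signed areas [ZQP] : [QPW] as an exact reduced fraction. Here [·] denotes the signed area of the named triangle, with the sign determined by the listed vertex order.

Choose coordinates P = (0, 0), Q = (1, 0), S = (0, 1).
1. X lies on line QS with QX:XS = 4:5 ⇒ X = (5/9, 4/9)
2. R lies on line PS with PR:RS = 5:3 ⇒ R = (0, 5/8)
3. W is the midpoint of RP ⇒ W = (0, 5/16)
4. Z is the midpoint of XP ⇒ Z = (5/18, 2/9)
2·[ZQP] = -2/9, 2·[QPW] = -5/16
[ZQP]:[QPW] = -2/9:-5/16 = 32/45

[ZQP]:[QPW] = 32/45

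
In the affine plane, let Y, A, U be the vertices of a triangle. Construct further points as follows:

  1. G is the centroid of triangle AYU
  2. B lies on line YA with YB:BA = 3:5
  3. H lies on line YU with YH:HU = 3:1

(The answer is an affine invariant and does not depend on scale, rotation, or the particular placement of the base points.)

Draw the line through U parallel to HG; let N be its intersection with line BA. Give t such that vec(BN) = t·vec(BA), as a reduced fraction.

t = 17/25

Set Y = (0, 0), A = (1, 0), U = (0, 1); any affine frame gives the same invariant.
1. G is the centroid of triangle AYU ⇒ G = (1/3, 1/3)
2. B lies on line YA with YB:BA = 3:5 ⇒ B = (3/8, 0)
3. H lies on line YU with YH:HU = 3:1 ⇒ H = (0, 3/4)
through U parallel to HG: direction (1/3, -5/12); meets BA at N = (4/5, 0)
N = B + t·(A−B) with t = 17/25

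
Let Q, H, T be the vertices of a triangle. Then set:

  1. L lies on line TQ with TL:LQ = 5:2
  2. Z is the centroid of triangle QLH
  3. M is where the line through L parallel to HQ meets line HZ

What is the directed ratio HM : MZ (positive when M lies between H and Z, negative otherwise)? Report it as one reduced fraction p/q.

Choose coordinates Q = (0, 0), H = (1, 0), T = (0, 1).
1. L lies on line TQ with TL:LQ = 5:2 ⇒ L = (0, 2/7)
2. Z is the centroid of triangle QLH ⇒ Z = (1/3, 2/21)
3. M is where the line through L parallel to HQ meets line HZ ⇒ M = (-1, 2/7)
M = H + t·(Z−H) with t = 3, so HM:MZ = t:(1−t) = 3:-2

HM:MZ = -3/2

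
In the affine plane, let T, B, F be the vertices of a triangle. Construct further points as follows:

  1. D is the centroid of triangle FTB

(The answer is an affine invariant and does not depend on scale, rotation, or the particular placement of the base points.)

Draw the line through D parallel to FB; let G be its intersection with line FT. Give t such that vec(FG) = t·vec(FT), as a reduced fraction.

Set T = (0, 0), B = (1, 0), F = (0, 1); any affine frame gives the same invariant.
1. D is the centroid of triangle FTB ⇒ D = (1/3, 1/3)
through D parallel to FB: direction (1, -1); meets FT at G = (0, 2/3)
G = F + t·(T−F) with t = 1/3

t = 1/3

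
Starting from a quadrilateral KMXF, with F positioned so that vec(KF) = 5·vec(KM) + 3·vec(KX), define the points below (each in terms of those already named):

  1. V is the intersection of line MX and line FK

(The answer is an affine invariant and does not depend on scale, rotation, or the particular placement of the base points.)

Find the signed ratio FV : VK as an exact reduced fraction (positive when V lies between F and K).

FV:VK = 7

Set K = (0, 0), M = (1, 0), X = (0, 1), F = (5, 3); any affine frame gives the same invariant.
1. V is the intersection of line MX and line FK ⇒ V = (5/8, 3/8)
V = F + t·(K−F) with t = 7/8, so FV:VK = t:(1−t) = 7/8:1/8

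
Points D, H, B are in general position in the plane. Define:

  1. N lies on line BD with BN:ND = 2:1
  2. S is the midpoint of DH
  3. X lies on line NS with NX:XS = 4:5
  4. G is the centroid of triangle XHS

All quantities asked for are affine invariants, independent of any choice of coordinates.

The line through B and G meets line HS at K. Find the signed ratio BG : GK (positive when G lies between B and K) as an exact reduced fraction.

Choose coordinates D = (0, 0), H = (1, 0), B = (0, 1).
1. N lies on line BD with BN:ND = 2:1 ⇒ N = (0, 1/3)
2. S is the midpoint of DH ⇒ S = (1/2, 0)
3. X lies on line NS with NX:XS = 4:5 ⇒ X = (2/9, 5/27)
4. G is the centroid of triangle XHS ⇒ G = (31/54, 5/81)
line BG meets HS at K = (93/152, 0)
G = B + t·(K−B) with t = 76/81, so BG:GK = 76/81:5/81

BG:GK = 76/5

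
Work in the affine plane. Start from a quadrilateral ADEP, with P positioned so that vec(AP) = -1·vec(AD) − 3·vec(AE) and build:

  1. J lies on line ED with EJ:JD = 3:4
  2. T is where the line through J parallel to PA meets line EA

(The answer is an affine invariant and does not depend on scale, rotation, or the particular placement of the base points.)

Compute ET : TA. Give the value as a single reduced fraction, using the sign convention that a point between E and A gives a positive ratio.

ET:TA = -12/5

Work in coordinates with A = (0, 0), D = (1, 0), E = (0, 1), P = (-1, -3).
1. J lies on line ED with EJ:JD = 3:4 ⇒ J = (3/7, 4/7)
2. T is where the line through J parallel to PA meets line EA ⇒ T = (0, -5/7)
T = E + t·(A−E) with t = 12/7, so ET:TA = t:(1−t) = 12/7:-5/7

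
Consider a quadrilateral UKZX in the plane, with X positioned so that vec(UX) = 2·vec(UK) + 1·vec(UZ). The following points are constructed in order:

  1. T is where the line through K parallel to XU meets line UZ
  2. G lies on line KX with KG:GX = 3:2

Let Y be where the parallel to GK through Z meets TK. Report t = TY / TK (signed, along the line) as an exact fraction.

Set U = (0, 0), K = (1, 0), Z = (0, 1), X = (2, 1); any affine frame gives the same invariant.
1. T is where the line through K parallel to XU meets line UZ ⇒ T = (0, -1/2)
2. G lies on line KX with KG:GX = 3:2 ⇒ G = (8/5, 3/5)
through Z parallel to GK: direction (-3/5, -3/5); meets TK at Y = (-3, -2)
Y = T + t·(K−T) with t = -3

t = -3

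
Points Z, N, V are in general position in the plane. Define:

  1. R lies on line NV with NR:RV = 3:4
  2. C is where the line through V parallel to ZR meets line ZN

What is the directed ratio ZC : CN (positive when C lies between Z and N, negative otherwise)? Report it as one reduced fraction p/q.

Set Z = (0, 0), N = (1, 0), V = (0, 1); any affine frame gives the same invariant.
1. R lies on line NV with NR:RV = 3:4 ⇒ R = (4/7, 3/7)
2. C is where the line through V parallel to ZR meets line ZN ⇒ C = (-4/3, 0)
C = Z + t·(N−Z) with t = -4/3, so ZC:CN = t:(1−t) = -4/3:7/3

ZC:CN = -4/7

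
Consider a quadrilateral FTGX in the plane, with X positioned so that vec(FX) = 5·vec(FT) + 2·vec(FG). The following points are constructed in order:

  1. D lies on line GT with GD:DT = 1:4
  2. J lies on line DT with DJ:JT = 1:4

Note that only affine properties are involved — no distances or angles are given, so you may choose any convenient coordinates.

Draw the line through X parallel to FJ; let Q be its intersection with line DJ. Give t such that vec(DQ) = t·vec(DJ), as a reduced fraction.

t = 33/2

Set F = (0, 0), T = (1, 0), G = (0, 1), X = (5, 2); any affine frame gives the same invariant.
1. D lies on line GT with GD:DT = 1:4 ⇒ D = (1/5, 4/5)
2. J lies on line DT with DJ:JT = 1:4 ⇒ J = (9/25, 16/25)
through X parallel to FJ: direction (9/25, 16/25); meets DJ at Q = (71/25, -46/25)
Q = D + t·(J−D) with t = 33/2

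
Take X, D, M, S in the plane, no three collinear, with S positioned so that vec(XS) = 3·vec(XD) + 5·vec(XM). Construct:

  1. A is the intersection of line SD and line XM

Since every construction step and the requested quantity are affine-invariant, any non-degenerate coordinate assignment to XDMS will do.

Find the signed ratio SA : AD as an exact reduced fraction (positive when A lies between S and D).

Set X = (0, 0), D = (1, 0), M = (0, 1), S = (3, 5); any affine frame gives the same invariant.
1. A is the intersection of line SD and line XM ⇒ A = (0, -5/2)
A = S + t·(D−S) with t = 3/2, so SA:AD = t:(1−t) = 3/2:-1/2

SA:AD = -3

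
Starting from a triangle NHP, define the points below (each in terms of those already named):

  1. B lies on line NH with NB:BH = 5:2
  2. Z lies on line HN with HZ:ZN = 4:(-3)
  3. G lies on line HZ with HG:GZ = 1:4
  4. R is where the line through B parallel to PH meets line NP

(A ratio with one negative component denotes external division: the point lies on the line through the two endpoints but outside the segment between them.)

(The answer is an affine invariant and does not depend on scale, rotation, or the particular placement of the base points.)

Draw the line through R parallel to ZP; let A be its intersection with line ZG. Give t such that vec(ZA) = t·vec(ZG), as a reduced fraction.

Set N = (0, 0), H = (1, 0), P = (0, 1); any affine frame gives the same invariant.
1. B lies on line NH with NB:BH = 5:2 ⇒ B = (5/7, 0)
2. Z lies on line HN with HZ:ZN = 4:(-3) ⇒ Z = (-3, 0)
3. G lies on line HZ with HG:GZ = 1:4 ⇒ G = (1/5, 0)
4. R is where the line through B parallel to PH meets line NP ⇒ R = (0, 5/7)
through R parallel to ZP: direction (3, 1); meets ZG at A = (-15/7, 0)
A = Z + t·(G−Z) with t = 15/56

t = 15/56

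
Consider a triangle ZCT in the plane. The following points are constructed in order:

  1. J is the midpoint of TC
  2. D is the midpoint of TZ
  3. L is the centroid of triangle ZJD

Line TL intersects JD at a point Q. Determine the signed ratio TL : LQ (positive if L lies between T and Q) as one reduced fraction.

Assign Z = (0, 0), C = (1, 0), T = (0, 1) — the answer is frame-independent, so this choice is without loss of generality.
1. J is the midpoint of TC ⇒ J = (1/2, 1/2)
2. D is the midpoint of TZ ⇒ D = (0, 1/2)
3. L is the centroid of triangle ZJD ⇒ L = (1/6, 1/3)
line TL meets JD at Q = (1/8, 1/2)
L = T + t·(Q−T) with t = 4/3, so TL:LQ = 4/3:-1/3

TL:LQ = -4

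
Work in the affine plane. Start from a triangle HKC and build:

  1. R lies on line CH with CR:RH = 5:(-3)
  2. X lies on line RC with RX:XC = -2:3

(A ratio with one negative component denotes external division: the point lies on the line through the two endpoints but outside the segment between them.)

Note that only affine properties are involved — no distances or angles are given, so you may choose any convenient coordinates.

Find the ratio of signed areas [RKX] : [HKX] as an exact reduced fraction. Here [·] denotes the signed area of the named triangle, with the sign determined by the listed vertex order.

[RKX]:[HKX] = 10/13

Choose coordinates H = (0, 0), K = (1, 0), C = (0, 1).
1. R lies on line CH with CR:RH = 5:(-3) ⇒ R = (0, -3/2)
2. X lies on line RC with RX:XC = -2:3 ⇒ X = (0, -13/2)
2·[RKX] = -5, 2·[HKX] = -13/2
[RKX]:[HKX] = -5:-13/2 = 10/13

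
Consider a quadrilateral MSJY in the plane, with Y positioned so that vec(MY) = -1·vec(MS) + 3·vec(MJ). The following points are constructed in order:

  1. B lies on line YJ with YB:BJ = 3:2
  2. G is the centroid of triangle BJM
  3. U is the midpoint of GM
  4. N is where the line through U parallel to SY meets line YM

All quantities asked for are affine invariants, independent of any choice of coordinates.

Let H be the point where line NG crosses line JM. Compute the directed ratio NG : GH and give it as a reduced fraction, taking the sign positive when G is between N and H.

Set M = (0, 0), S = (1, 0), J = (0, 1), Y = (-1, 3); any affine frame gives the same invariant.
1. B lies on line YJ with YB:BJ = 3:2 ⇒ B = (-2/5, 9/5)
2. G is the centroid of triangle BJM ⇒ G = (-2/15, 14/15)
3. U is the midpoint of GM ⇒ U = (-1/15, 7/15)
4. N is where the line through U parallel to SY meets line YM ⇒ N = (-11/45, 11/15)
line NG meets JM at H = (0, 88/75)
G = N + t·(H−N) with t = 5/11, so NG:GH = 5/11:6/11

NG:GH = 5/6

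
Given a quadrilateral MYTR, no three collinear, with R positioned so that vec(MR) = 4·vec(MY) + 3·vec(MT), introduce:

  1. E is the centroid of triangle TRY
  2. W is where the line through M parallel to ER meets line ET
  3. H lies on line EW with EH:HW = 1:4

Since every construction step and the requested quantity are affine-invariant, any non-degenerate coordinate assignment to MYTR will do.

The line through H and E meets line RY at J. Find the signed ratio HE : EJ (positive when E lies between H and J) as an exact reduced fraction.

Work in coordinates with M = (0, 0), Y = (1, 0), T = (0, 1), R = (4, 3).
1. E is the centroid of triangle TRY ⇒ E = (5/3, 4/3)
2. W is where the line through M parallel to ER meets line ET ⇒ W = (35/18, 25/18)
3. H lies on line EW with EH:HW = 1:4 ⇒ H = (31/18, 121/90)
line HE meets RY at J = (5/2, 3/2)
E = H + t·(J−H) with t = -1/14, so HE:EJ = -1/14:15/14

HE:EJ = -1/15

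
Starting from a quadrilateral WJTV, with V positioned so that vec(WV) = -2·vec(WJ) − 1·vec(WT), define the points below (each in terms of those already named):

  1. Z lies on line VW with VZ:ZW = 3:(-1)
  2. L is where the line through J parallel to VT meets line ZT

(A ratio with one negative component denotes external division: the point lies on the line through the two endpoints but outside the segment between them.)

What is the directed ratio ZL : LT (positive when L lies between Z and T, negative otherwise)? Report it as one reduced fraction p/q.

Assign W = (0, 0), J = (1, 0), T = (0, 1), V = (-2, -1) — the answer is frame-independent, so this choice is without loss of generality.
1. Z lies on line VW with VZ:ZW = 3:(-1) ⇒ Z = (1, 1/2)
2. L is where the line through J parallel to VT meets line ZT ⇒ L = (4/3, 1/3)
L = Z + t·(T−Z) with t = -1/3, so ZL:LT = t:(1−t) = -1/3:4/3

ZL:LT = -1/4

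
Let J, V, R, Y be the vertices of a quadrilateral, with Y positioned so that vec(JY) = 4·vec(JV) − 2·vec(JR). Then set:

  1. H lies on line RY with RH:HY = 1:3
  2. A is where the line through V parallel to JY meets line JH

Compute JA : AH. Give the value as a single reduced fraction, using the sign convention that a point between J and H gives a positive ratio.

Choose coordinates J = (0, 0), V = (1, 0), R = (0, 1), Y = (4, -2).
1. H lies on line RY with RH:HY = 1:3 ⇒ H = (1, 1/4)
2. A is where the line through V parallel to JY meets line JH ⇒ A = (2/3, 1/6)
A = J + t·(H−J) with t = 2/3, so JA:AH = t:(1−t) = 2/3:1/3

JA:AH = 2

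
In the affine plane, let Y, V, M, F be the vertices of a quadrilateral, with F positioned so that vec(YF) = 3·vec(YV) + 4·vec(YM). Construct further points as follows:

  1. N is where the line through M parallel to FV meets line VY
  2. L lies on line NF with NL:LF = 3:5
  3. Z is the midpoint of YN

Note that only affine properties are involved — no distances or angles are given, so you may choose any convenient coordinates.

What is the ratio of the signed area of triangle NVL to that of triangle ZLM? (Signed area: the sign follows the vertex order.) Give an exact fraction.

[NVL]:[ZLM] = 36/11

Choose coordinates Y = (0, 0), V = (1, 0), M = (0, 1), F = (3, 4).
1. N is where the line through M parallel to FV meets line VY ⇒ N = (-1/2, 0)
2. L lies on line NF with NL:LF = 3:5 ⇒ L = (13/16, 3/2)
3. Z is the midpoint of YN ⇒ Z = (-1/4, 0)
2·[NVL] = 9/4, 2·[ZLM] = 11/16
[NVL]:[ZLM] = 9/4:11/16 = 36/11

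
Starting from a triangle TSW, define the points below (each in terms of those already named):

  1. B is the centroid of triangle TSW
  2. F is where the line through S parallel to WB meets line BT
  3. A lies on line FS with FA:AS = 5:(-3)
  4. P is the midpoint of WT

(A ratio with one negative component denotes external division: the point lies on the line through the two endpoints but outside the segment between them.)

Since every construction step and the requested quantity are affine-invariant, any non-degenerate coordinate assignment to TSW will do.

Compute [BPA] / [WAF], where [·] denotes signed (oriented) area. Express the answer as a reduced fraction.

[BPA]:[WAF] = 3/10

Assign T = (0, 0), S = (1, 0), W = (0, 1) — the answer is frame-independent, so this choice is without loss of generality.
1. B is the centroid of triangle TSW ⇒ B = (1/3, 1/3)
2. F is where the line through S parallel to WB meets line BT ⇒ F = (2/3, 2/3)
3. A lies on line FS with FA:AS = 5:(-3) ⇒ A = (3/2, -1)
4. P is the midpoint of WT ⇒ P = (0, 1/2)
2·[BPA] = 1/4, 2·[WAF] = 5/6
[BPA]:[WAF] = 1/4:5/6 = 3/10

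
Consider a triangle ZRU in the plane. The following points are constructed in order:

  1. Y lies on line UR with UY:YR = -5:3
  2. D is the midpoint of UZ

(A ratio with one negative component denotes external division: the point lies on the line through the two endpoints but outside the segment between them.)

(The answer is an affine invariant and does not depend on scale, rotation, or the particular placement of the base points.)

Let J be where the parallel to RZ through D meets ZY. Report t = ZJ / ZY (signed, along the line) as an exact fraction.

t = -1/3

Assign Z = (0, 0), R = (1, 0), U = (0, 1) — the answer is frame-independent, so this choice is without loss of generality.
1. Y lies on line UR with UY:YR = -5:3 ⇒ Y = (5/2, -3/2)
2. D is the midpoint of UZ ⇒ D = (0, 1/2)
through D parallel to RZ: direction (-1, 0); meets ZY at J = (-5/6, 1/2)
J = Z + t·(Y−Z) with t = -1/3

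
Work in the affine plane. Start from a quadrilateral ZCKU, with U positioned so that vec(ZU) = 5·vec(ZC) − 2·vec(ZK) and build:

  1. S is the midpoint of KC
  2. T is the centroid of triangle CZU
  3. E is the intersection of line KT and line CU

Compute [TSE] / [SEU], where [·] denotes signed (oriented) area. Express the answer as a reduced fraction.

Work in coordinates with Z = (0, 0), C = (1, 0), K = (0, 1), U = (5, -2).
1. S is the midpoint of KC ⇒ S = (1/2, 1/2)
2. T is the centroid of triangle CZU ⇒ T = (2, -2/3)
3. E is the intersection of line KT and line CU ⇒ E = (3/2, -1/4)
2·[TSE] = -1/24, 2·[SEU] = 7/8
[TSE]:[SEU] = -1/24:7/8 = -1/21

[TSE]:[SEU] = -1/21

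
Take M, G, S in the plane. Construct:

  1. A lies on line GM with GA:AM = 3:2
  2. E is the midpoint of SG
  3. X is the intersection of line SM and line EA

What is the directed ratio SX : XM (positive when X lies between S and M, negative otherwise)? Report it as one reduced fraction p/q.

Assign M = (0, 0), G = (1, 0), S = (0, 1) — the answer is frame-independent, so this choice is without loss of generality.
1. A lies on line GM with GA:AM = 3:2 ⇒ A = (2/5, 0)
2. E is the midpoint of SG ⇒ E = (1/2, 1/2)
3. X is the intersection of line SM and line EA ⇒ X = (0, -2)
X = S + t·(M−S) with t = 3, so SX:XM = t:(1−t) = 3:-2

SX:XM = -3/2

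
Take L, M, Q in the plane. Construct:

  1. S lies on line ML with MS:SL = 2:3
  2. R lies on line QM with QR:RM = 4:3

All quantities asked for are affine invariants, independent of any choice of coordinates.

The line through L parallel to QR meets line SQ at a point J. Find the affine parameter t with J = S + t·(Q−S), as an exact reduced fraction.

Work in coordinates with L = (0, 0), M = (1, 0), Q = (0, 1).
1. S lies on line ML with MS:SL = 2:3 ⇒ S = (3/5, 0)
2. R lies on line QM with QR:RM = 4:3 ⇒ R = (4/7, 3/7)
through L parallel to QR: direction (4/7, -4/7); meets SQ at J = (3/2, -3/2)
J = S + t·(Q−S) with t = -3/2

t = -3/2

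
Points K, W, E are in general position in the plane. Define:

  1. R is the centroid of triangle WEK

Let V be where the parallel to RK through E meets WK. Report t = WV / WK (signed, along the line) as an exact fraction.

t = 2

Set K = (0, 0), W = (1, 0), E = (0, 1); any affine frame gives the same invariant.
1. R is the centroid of triangle WEK ⇒ R = (1/3, 1/3)
through E parallel to RK: direction (-1/3, -1/3); meets WK at V = (-1, 0)
V = W + t·(K−W) with t = 2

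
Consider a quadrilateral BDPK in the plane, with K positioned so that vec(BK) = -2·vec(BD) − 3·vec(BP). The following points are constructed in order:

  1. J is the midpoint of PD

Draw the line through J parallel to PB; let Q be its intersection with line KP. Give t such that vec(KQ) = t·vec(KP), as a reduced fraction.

Choose coordinates B = (0, 0), D = (1, 0), P = (0, 1), K = (-2, -3).
1. J is the midpoint of PD ⇒ J = (1/2, 1/2)
through J parallel to PB: direction (0, -1); meets KP at Q = (1/2, 2)
Q = K + t·(P−K) with t = 5/4

t = 5/4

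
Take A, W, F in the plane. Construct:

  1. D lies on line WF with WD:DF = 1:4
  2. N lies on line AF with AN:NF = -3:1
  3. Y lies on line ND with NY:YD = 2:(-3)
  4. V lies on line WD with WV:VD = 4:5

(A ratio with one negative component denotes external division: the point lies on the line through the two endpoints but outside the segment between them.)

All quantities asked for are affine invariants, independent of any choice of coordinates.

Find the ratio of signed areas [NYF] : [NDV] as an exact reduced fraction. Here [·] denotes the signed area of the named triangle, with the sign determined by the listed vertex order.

[NYF]:[NDV] = 72/5

Work in coordinates with A = (0, 0), W = (1, 0), F = (0, 1).
1. D lies on line WF with WD:DF = 1:4 ⇒ D = (4/5, 1/5)
2. N lies on line AF with AN:NF = -3:1 ⇒ N = (0, 3/2)
3. Y lies on line ND with NY:YD = 2:(-3) ⇒ Y = (-8/5, 41/10)
4. V lies on line WD with WV:VD = 4:5 ⇒ V = (41/45, 4/45)
2·[NYF] = 4/5, 2·[NDV] = 1/18
[NYF]:[NDV] = 4/5:1/18 = 72/5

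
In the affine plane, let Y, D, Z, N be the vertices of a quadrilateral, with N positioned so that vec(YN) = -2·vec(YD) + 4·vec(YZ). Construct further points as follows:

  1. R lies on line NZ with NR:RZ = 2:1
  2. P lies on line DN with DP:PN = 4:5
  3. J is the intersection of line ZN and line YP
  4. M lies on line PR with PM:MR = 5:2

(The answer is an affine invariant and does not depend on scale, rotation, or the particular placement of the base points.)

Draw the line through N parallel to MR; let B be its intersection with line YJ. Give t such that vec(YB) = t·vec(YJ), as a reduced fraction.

Set Y = (0, 0), D = (1, 0), Z = (0, 1), N = (-2, 4); any affine frame gives the same invariant.
1. R lies on line NZ with NR:RZ = 2:1 ⇒ R = (-2/3, 2)
2. P lies on line DN with DP:PN = 4:5 ⇒ P = (-1/3, 16/9)
3. J is the intersection of line ZN and line YP ⇒ J = (-6/23, 32/23)
4. M lies on line PR with PM:MR = 5:2 ⇒ M = (-4/7, 122/63)
through N parallel to MR: direction (-2/21, 4/63); meets YJ at B = (-4/7, 64/21)
B = Y + t·(J−Y) with t = 46/21

t = 46/21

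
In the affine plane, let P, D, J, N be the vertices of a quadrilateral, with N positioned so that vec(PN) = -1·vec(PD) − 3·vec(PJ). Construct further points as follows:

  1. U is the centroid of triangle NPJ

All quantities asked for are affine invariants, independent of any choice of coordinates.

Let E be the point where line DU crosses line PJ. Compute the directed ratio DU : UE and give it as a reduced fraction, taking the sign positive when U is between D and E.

Work in coordinates with P = (0, 0), D = (1, 0), J = (0, 1), N = (-1, -3).
1. U is the centroid of triangle NPJ ⇒ U = (-1/3, -2/3)
line DU meets PJ at E = (0, -1/2)
U = D + t·(E−D) with t = 4/3, so DU:UE = 4/3:-1/3

DU:UE = -4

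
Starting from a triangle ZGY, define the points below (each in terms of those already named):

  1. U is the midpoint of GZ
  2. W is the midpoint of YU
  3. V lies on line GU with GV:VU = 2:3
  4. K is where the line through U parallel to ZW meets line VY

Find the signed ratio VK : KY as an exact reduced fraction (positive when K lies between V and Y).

VK:KY = 3/10

Choose coordinates Z = (0, 0), G = (1, 0), Y = (0, 1).
1. U is the midpoint of GZ ⇒ U = (1/2, 0)
2. W is the midpoint of YU ⇒ W = (1/4, 1/2)
3. V lies on line GU with GV:VU = 2:3 ⇒ V = (4/5, 0)
4. K is where the line through U parallel to ZW meets line VY ⇒ K = (8/13, 3/13)
K = V + t·(Y−V) with t = 3/13, so VK:KY = t:(1−t) = 3/13:10/13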